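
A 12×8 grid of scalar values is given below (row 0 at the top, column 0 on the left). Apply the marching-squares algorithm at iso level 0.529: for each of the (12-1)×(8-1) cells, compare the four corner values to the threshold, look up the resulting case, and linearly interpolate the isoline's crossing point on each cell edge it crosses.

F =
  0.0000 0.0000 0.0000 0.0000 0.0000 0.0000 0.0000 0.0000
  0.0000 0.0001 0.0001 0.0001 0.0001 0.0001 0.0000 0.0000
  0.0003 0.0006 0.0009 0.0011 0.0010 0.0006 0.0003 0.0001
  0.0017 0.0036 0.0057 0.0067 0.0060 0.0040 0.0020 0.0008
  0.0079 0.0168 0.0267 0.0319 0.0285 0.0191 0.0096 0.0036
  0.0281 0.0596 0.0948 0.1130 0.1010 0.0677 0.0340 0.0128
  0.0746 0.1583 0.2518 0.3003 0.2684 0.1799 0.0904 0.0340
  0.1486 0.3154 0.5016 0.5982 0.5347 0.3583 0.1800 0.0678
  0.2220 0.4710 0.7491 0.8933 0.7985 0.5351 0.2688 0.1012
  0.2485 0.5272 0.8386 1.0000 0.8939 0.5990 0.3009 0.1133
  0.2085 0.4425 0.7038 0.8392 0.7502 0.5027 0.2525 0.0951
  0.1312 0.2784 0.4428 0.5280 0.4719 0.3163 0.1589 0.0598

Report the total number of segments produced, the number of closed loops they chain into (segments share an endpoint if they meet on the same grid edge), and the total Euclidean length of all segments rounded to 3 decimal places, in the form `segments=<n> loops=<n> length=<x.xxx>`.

segments=16 loops=1 length=13.083

cell (6,2): code 0100 → (6.768,3.000)–(7.000,2.284)
cell (6,3): code 1100 → (6.979,4.000)–(6.768,3.000)
cell (6,4): code 1000 → (7.000,4.032)–(6.979,4.000)
cell (7,1): code 0100 → (7.111,2.000)–(8.000,1.209)
cell (7,2): code 1110 → (7.000,2.284)–(7.111,2.000)
cell (7,4): code 1101 → (7.965,5.000)–(7.000,4.032)
cell (7,5): code 1000 → (8.000,5.023)–(7.965,5.000)
cell (8,1): code 0110 → (8.000,1.209)–(9.000,1.006)
cell (8,5): code 1001 → (9.000,5.235)–(8.000,5.023)
cell (9,1): code 0110 → (9.000,1.006)–(10.000,1.331)
cell (9,4): code 1011 → (10.000,4.894)–(9.727,5.000)
cell (9,5): code 0001 → (9.727,5.000)–(9.000,5.235)
cell (10,1): code 0010 → (10.000,1.331)–(10.670,2.000)
cell (10,2): code 0011 → (10.670,2.000)–(10.997,3.000)
cell (10,3): code 0011 → (10.997,3.000)–(10.795,4.000)
cell (10,4): code 0001 → (10.795,4.000)–(10.000,4.894)
total: 16 segments, chained into 1 closed loop(s), length Σ = 13.083183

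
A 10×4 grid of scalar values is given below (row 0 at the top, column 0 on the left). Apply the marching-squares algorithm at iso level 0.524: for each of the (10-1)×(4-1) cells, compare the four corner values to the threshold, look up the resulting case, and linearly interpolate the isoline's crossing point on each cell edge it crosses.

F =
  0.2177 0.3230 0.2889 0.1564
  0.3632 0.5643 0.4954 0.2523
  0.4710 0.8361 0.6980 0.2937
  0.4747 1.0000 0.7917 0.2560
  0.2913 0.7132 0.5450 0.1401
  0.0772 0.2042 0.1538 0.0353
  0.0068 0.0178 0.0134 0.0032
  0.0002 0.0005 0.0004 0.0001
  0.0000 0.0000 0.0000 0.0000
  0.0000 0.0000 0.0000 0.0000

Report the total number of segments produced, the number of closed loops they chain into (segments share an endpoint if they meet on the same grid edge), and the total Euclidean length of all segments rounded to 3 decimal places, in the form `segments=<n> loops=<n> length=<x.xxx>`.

segments=12 loops=1 length=9.369

cell (0,0): code 0100 → (0.833,1.000)–(1.000,0.800)
cell (0,1): code 1000 → (1.000,1.585)–(0.833,1.000)
cell (1,0): code 0110 → (1.000,0.800)–(2.000,0.145)
cell (1,1): code 1101 → (1.141,2.000)–(1.000,1.585)
cell (1,2): code 1000 → (2.000,2.430)–(1.141,2.000)
cell (2,0): code 0110 → (2.000,0.145)–(3.000,0.094)
cell (2,2): code 1001 → (3.000,2.500)–(2.000,2.430)
cell (3,0): code 0110 → (3.000,0.094)–(4.000,0.552)
cell (3,2): code 1001 → (4.000,2.052)–(3.000,2.500)
cell (4,0): code 0010 → (4.000,0.552)–(4.372,1.000)
cell (4,1): code 0011 → (4.372,1.000)–(4.054,2.000)
cell (4,2): code 0001 → (4.054,2.000)–(4.000,2.052)
total: 12 segments, chained into 1 closed loop(s), length Σ = 9.368997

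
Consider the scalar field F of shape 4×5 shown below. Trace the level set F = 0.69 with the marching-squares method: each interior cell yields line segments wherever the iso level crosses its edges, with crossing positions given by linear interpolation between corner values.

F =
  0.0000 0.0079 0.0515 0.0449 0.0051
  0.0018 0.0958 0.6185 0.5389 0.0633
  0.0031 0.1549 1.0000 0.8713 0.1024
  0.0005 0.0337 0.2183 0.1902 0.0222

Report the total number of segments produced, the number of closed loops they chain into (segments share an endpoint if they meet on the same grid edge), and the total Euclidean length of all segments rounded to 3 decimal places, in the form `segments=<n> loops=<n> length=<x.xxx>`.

cell (1,1): code 0100 → (1.187,2.000)–(2.000,1.633)
cell (1,2): code 1100 → (1.455,3.000)–(1.187,2.000)
cell (1,3): code 1000 → (2.000,3.236)–(1.455,3.000)
cell (2,1): code 0010 → (2.000,1.633)–(2.397,2.000)
cell (2,2): code 0011 → (2.397,2.000)–(2.266,3.000)
cell (2,3): code 0001 → (2.266,3.000)–(2.000,3.236)
total: 6 segments, chained into 1 closed loop(s), length Σ = 4.425101

segments=6 loops=1 length=4.425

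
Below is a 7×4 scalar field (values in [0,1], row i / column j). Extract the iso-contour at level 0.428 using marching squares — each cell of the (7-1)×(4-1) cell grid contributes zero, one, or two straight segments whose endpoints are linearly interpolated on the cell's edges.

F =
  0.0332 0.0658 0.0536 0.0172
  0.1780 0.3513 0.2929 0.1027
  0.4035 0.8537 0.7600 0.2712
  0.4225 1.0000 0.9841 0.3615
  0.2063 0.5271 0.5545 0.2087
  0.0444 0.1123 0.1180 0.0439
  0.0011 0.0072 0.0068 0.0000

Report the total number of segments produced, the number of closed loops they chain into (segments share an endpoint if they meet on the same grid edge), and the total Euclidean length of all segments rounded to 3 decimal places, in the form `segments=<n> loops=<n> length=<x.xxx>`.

segments=10 loops=1 length=9.485

cell (1,0): code 0100 → (1.153,1.000)–(2.000,0.054)
cell (1,1): code 1100 → (1.289,2.000)–(1.153,1.000)
cell (1,2): code 1000 → (2.000,2.679)–(1.289,2.000)
cell (2,0): code 0110 → (2.000,0.054)–(3.000,0.010)
cell (2,2): code 1001 → (3.000,2.893)–(2.000,2.679)
cell (3,0): code 0110 → (3.000,0.010)–(4.000,0.691)
cell (3,2): code 1001 → (4.000,2.366)–(3.000,2.893)
cell (4,0): code 0010 → (4.000,0.691)–(4.239,1.000)
cell (4,1): code 0011 → (4.239,1.000)–(4.290,2.000)
cell (4,2): code 0001 → (4.290,2.000)–(4.000,2.366)
total: 10 segments, chained into 1 closed loop(s), length Σ = 9.484960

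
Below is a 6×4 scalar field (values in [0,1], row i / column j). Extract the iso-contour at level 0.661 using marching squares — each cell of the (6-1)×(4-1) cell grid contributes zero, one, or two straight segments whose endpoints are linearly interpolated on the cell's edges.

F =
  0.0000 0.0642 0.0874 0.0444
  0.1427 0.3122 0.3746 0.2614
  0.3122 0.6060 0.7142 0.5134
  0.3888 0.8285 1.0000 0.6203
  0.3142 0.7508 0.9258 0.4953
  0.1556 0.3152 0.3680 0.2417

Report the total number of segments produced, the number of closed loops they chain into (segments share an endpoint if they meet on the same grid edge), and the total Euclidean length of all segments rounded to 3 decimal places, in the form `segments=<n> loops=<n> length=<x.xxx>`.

segments=10 loops=1 length=7.570

cell (1,1): code 0100 → (1.843,2.000)–(2.000,1.508)
cell (1,2): code 1000 → (2.000,2.265)–(1.843,2.000)
cell (2,0): code 0100 → (2.247,1.000)–(3.000,0.619)
cell (2,1): code 1110 → (2.000,1.508)–(2.247,1.000)
cell (2,2): code 1001 → (3.000,2.893)–(2.000,2.265)
cell (3,0): code 0110 → (3.000,0.619)–(4.000,0.794)
cell (3,2): code 1001 → (4.000,2.615)–(3.000,2.893)
cell (4,0): code 0010 → (4.000,0.794)–(4.206,1.000)
cell (4,1): code 0011 → (4.206,1.000)–(4.475,2.000)
cell (4,2): code 0001 → (4.475,2.000)–(4.000,2.615)
total: 10 segments, chained into 1 closed loop(s), length Σ = 7.570256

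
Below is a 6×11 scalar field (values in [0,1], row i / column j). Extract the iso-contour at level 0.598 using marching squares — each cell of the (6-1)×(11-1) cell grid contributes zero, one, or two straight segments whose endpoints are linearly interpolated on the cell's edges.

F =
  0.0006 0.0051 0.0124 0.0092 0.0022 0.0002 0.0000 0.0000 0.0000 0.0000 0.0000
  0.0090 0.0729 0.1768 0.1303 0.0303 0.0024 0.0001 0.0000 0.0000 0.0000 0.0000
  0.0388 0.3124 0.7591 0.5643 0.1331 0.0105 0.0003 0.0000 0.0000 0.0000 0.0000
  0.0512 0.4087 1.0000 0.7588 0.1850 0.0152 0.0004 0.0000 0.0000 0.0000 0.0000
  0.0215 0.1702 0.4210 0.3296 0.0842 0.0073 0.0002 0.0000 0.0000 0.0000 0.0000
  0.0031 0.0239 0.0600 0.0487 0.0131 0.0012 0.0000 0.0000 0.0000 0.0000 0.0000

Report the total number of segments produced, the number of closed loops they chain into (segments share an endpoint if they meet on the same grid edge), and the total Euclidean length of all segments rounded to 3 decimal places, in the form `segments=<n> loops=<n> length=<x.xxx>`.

cell (1,1): code 0100 → (1.723,2.000)–(2.000,1.639)
cell (1,2): code 1000 → (2.000,2.827)–(1.723,2.000)
cell (2,1): code 0110 → (2.000,1.639)–(3.000,1.320)
cell (2,2): code 1101 → (2.173,3.000)–(2.000,2.827)
cell (2,3): code 1000 → (3.000,3.280)–(2.173,3.000)
cell (3,1): code 0010 → (3.000,1.320)–(3.694,2.000)
cell (3,2): code 0011 → (3.694,2.000)–(3.375,3.000)
cell (3,3): code 0001 → (3.375,3.000)–(3.000,3.280)
total: 8 segments, chained into 1 closed loop(s), length Σ = 5.983528

segments=8 loops=1 length=5.984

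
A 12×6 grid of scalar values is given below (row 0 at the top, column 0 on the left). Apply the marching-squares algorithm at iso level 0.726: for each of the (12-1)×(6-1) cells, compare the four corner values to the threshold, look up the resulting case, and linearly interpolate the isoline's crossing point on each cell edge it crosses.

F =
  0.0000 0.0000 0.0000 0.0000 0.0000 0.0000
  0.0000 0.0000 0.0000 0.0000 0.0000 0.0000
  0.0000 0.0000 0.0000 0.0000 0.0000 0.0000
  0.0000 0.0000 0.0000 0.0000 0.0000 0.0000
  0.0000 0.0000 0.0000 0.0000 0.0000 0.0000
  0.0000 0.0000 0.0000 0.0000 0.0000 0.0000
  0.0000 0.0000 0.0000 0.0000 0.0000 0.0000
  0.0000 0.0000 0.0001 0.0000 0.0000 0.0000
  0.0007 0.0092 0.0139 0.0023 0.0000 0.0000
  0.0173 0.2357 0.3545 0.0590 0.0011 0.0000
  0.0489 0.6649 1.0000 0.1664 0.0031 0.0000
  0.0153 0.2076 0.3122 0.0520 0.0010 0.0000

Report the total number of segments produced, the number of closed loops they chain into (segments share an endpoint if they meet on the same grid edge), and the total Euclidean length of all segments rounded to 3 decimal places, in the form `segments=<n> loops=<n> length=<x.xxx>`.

segments=4 loops=1 length=2.884

cell (9,1): code 0100 → (9.576,2.000)–(10.000,1.182)
cell (9,2): code 1000 → (10.000,2.329)–(9.576,2.000)
cell (10,1): code 0010 → (10.000,1.182)–(10.398,2.000)
cell (10,2): code 0001 → (10.398,2.000)–(10.000,2.329)
total: 4 segments, chained into 1 closed loop(s), length Σ = 2.884161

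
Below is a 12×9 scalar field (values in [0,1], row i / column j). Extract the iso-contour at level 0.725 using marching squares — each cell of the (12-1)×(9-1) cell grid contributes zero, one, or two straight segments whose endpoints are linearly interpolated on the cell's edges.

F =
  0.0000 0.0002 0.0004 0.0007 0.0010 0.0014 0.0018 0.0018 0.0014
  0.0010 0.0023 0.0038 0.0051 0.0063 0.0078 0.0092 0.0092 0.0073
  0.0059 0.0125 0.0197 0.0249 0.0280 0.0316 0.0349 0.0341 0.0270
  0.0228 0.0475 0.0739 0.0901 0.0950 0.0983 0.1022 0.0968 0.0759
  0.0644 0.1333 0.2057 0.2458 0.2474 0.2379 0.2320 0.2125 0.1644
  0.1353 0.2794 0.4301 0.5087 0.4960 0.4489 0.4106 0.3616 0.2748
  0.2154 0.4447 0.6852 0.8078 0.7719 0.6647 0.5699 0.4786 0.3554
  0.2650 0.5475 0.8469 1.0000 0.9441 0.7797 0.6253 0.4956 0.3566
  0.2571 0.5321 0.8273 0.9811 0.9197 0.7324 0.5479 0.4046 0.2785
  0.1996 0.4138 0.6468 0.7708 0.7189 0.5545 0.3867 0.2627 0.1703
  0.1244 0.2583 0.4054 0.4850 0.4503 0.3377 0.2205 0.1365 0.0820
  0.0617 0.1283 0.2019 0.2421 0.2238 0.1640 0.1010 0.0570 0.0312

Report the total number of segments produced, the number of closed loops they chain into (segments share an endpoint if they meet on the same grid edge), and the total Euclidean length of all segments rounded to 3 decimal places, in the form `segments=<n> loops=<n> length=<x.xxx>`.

segments=16 loops=1 length=11.154

cell (5,2): code 0100 → (5.723,3.000)–(6.000,2.325)
cell (5,3): code 1100 → (5.830,4.000)–(5.723,3.000)
cell (5,4): code 1000 → (6.000,4.438)–(5.830,4.000)
cell (6,1): code 0100 → (6.246,2.000)–(7.000,1.593)
cell (6,2): code 1110 → (6.000,2.325)–(6.246,2.000)
cell (6,4): code 1101 → (6.524,5.000)–(6.000,4.438)
cell (6,5): code 1000 → (7.000,5.354)–(6.524,5.000)
cell (7,1): code 0110 → (7.000,1.593)–(8.000,1.653)
cell (7,5): code 1001 → (8.000,5.040)–(7.000,5.354)
cell (8,1): code 0010 → (8.000,1.653)–(8.567,2.000)
cell (8,2): code 0111 → (8.567,2.000)–(9.000,2.631)
cell (8,3): code 1011 → (9.000,3.882)–(8.970,4.000)
cell (8,4): code 0011 → (8.970,4.000)–(8.042,5.000)
cell (8,5): code 0001 → (8.042,5.000)–(8.000,5.040)
cell (9,2): code 0010 → (9.000,2.631)–(9.160,3.000)
cell (9,3): code 0001 → (9.160,3.000)–(9.000,3.882)
total: 16 segments, chained into 1 closed loop(s), length Σ = 11.153641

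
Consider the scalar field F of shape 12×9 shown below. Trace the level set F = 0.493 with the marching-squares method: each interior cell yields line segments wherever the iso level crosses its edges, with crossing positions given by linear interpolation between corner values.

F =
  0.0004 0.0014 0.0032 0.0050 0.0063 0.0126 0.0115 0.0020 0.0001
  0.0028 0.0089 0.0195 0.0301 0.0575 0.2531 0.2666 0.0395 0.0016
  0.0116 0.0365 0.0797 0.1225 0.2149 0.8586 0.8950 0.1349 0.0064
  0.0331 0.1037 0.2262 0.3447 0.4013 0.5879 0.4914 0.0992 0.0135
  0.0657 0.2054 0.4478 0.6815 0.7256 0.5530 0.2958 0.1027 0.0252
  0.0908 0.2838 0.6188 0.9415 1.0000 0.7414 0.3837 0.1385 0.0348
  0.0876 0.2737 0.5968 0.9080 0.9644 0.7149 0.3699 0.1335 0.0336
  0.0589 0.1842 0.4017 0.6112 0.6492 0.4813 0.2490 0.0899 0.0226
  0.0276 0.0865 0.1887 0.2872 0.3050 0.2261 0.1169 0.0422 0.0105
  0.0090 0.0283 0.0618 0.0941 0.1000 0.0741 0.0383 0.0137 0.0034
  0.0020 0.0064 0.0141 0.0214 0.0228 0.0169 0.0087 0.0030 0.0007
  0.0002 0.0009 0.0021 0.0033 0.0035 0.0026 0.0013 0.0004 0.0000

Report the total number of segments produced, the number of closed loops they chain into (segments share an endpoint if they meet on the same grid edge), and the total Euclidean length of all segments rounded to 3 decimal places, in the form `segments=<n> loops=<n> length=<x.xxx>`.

segments=22 loops=1 length=18.080

cell (1,4): code 0100 → (1.396,5.000)–(2.000,4.432)
cell (1,5): code 1100 → (1.360,6.000)–(1.396,5.000)
cell (1,6): code 1000 → (2.000,6.529)–(1.360,6.000)
cell (2,4): code 0110 → (2.000,4.432)–(3.000,4.491)
cell (2,5): code 1011 → (3.000,5.983)–(2.996,6.000)
cell (2,6): code 0001 → (2.996,6.000)–(2.000,6.529)
cell (3,2): code 0100 → (3.440,3.000)–(4.000,2.193)
cell (3,3): code 1100 → (3.283,4.000)–(3.440,3.000)
cell (3,4): code 1110 → (3.000,4.491)–(3.283,4.000)
cell (3,5): code 1001 → (4.000,5.233)–(3.000,5.983)
cell (4,1): code 0100 → (4.264,2.000)–(5.000,1.624)
cell (4,2): code 1110 → (4.000,2.193)–(4.264,2.000)
cell (4,5): code 1001 → (5.000,5.694)–(4.000,5.233)
cell (5,1): code 0110 → (5.000,1.624)–(6.000,1.679)
cell (5,5): code 1001 → (6.000,5.643)–(5.000,5.694)
cell (6,1): code 0010 → (6.000,1.679)–(6.532,2.000)
cell (6,2): code 0111 → (6.532,2.000)–(7.000,2.436)
cell (6,4): code 1011 → (7.000,4.930)–(6.950,5.000)
cell (6,5): code 0001 → (6.950,5.000)–(6.000,5.643)
cell (7,2): code 0010 → (7.000,2.436)–(7.365,3.000)
cell (7,3): code 0011 → (7.365,3.000)–(7.454,4.000)
cell (7,4): code 0001 → (7.454,4.000)–(7.000,4.930)
total: 22 segments, chained into 1 closed loop(s), length Σ = 18.079701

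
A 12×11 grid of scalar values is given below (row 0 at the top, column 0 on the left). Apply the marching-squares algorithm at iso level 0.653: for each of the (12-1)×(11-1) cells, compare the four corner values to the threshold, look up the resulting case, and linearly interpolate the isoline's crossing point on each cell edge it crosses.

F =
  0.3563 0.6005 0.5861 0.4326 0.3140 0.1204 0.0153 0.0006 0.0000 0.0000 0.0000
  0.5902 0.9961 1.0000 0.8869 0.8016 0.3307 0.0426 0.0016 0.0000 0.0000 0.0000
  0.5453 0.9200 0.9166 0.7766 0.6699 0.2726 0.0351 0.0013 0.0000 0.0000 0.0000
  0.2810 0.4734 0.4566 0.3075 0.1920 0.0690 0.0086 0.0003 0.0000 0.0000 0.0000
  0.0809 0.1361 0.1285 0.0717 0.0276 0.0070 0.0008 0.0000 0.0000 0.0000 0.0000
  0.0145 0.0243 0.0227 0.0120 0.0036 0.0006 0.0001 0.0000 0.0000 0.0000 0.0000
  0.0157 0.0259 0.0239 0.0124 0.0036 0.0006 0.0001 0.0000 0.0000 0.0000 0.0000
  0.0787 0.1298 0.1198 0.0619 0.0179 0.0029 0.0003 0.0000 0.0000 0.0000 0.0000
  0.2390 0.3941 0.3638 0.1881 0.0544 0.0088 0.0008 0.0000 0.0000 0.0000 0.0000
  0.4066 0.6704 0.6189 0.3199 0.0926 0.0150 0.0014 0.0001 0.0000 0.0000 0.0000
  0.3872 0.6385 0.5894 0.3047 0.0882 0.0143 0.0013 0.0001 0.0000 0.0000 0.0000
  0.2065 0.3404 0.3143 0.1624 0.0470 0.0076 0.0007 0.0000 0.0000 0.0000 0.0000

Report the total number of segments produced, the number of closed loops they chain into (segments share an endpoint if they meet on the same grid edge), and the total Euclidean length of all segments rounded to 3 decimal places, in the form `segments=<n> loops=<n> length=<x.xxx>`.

segments=16 loops=2 length=12.453

cell (0,0): code 0100 → (0.133,1.000)–(1.000,0.155)
cell (0,1): code 1100 → (0.162,2.000)–(0.133,1.000)
cell (0,2): code 1100 → (0.485,3.000)–(0.162,2.000)
cell (0,3): code 1100 → (0.695,4.000)–(0.485,3.000)
cell (0,4): code 1000 → (1.000,4.316)–(0.695,4.000)
cell (1,0): code 0110 → (1.000,0.155)–(2.000,0.287)
cell (1,4): code 1001 → (2.000,4.043)–(1.000,4.316)
cell (2,0): code 0010 → (2.000,0.287)–(2.598,1.000)
cell (2,1): code 0011 → (2.598,1.000)–(2.573,2.000)
cell (2,2): code 0011 → (2.573,2.000)–(2.263,3.000)
cell (2,3): code 0011 → (2.263,3.000)–(2.035,4.000)
cell (2,4): code 0001 → (2.035,4.000)–(2.000,4.043)
cell (8,0): code 0100 → (8.937,1.000)–(9.000,0.934)
cell (8,1): code 1000 → (9.000,1.338)–(8.937,1.000)
cell (9,0): code 0010 → (9.000,0.934)–(9.545,1.000)
cell (9,1): code 0001 → (9.545,1.000)–(9.000,1.338)
total: 16 segments, chained into 2 closed loop(s), length Σ = 12.452627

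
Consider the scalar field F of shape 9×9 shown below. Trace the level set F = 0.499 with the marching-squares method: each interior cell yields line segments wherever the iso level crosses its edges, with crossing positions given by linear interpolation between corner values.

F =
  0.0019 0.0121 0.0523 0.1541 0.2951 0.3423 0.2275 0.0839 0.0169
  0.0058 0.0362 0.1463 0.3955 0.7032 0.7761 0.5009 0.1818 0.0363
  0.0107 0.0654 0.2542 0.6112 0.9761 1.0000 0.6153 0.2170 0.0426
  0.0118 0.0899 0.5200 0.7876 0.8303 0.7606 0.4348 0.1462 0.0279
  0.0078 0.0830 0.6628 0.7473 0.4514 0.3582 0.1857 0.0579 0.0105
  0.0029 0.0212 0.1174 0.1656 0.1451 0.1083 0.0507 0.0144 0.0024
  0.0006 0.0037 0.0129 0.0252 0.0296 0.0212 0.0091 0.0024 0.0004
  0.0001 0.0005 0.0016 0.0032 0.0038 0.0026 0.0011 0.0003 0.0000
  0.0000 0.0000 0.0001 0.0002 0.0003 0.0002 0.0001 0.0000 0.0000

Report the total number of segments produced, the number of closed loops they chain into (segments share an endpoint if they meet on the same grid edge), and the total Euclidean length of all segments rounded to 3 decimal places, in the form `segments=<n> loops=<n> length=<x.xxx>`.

segments=18 loops=1 length=13.272

cell (0,3): code 0100 → (0.500,4.000)–(1.000,3.336)
cell (0,4): code 1100 → (0.361,5.000)–(0.500,4.000)
cell (0,5): code 1100 → (0.993,6.000)–(0.361,5.000)
cell (0,6): code 1000 → (1.000,6.006)–(0.993,6.000)
cell (1,2): code 0100 → (1.480,3.000)–(2.000,2.686)
cell (1,3): code 1110 → (1.000,3.336)–(1.480,3.000)
cell (1,6): code 1001 → (2.000,6.292)–(1.000,6.006)
cell (2,1): code 0100 → (2.921,2.000)–(3.000,1.951)
cell (2,2): code 1110 → (2.000,2.686)–(2.921,2.000)
cell (2,5): code 1011 → (3.000,5.803)–(2.644,6.000)
cell (2,6): code 0001 → (2.644,6.000)–(2.000,6.292)
cell (3,1): code 0110 → (3.000,1.951)–(4.000,1.717)
cell (3,3): code 1011 → (4.000,3.839)–(3.874,4.000)
cell (3,4): code 0011 → (3.874,4.000)–(3.650,5.000)
cell (3,5): code 0001 → (3.650,5.000)–(3.000,5.803)
cell (4,1): code 0010 → (4.000,1.717)–(4.300,2.000)
cell (4,2): code 0011 → (4.300,2.000)–(4.427,3.000)
cell (4,3): code 0001 → (4.427,3.000)–(4.000,3.839)
total: 18 segments, chained into 1 closed loop(s), length Σ = 13.272420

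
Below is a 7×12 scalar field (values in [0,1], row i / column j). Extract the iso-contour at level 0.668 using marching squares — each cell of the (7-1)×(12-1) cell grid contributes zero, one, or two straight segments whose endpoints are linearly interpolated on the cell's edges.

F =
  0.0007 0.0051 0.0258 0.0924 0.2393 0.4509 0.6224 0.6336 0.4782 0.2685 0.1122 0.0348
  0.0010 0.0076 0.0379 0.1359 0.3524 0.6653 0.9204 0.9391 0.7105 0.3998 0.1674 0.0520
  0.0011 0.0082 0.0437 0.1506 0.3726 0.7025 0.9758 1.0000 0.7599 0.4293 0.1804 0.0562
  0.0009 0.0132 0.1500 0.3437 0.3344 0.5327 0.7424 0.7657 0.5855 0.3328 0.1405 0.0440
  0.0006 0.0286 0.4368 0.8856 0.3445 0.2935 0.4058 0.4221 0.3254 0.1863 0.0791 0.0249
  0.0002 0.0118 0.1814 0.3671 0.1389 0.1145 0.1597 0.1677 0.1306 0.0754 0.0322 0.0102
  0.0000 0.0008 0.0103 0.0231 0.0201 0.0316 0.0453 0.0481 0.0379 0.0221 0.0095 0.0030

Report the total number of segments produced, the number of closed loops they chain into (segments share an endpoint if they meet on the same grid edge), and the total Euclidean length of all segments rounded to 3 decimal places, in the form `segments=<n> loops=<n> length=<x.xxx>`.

cell (0,5): code 0100 → (0.153,6.000)–(1.000,5.011)
cell (0,6): code 1100 → (0.113,7.000)–(0.153,6.000)
cell (0,7): code 1100 → (0.817,8.000)–(0.113,7.000)
cell (0,8): code 1000 → (1.000,8.137)–(0.817,8.000)
cell (1,4): code 0100 → (1.073,5.000)–(2.000,4.895)
cell (1,5): code 1110 → (1.000,5.011)–(1.073,5.000)
cell (1,8): code 1001 → (2.000,8.278)–(1.000,8.137)
cell (2,4): code 0010 → (2.000,4.895)–(2.203,5.000)
cell (2,5): code 0111 → (2.203,5.000)–(3.000,5.645)
cell (2,7): code 1011 → (3.000,7.542)–(2.527,8.000)
cell (2,8): code 0001 → (2.527,8.000)–(2.000,8.278)
cell (3,2): code 0100 → (3.598,3.000)–(4.000,2.515)
cell (3,3): code 1000 → (4.000,3.402)–(3.598,3.000)
cell (3,5): code 0010 → (3.000,5.645)–(3.221,6.000)
cell (3,6): code 0011 → (3.221,6.000)–(3.284,7.000)
cell (3,7): code 0001 → (3.284,7.000)–(3.000,7.542)
cell (4,2): code 0010 → (4.000,2.515)–(4.420,3.000)
cell (4,3): code 0001 → (4.420,3.000)–(4.000,3.402)
total: 18 segments, chained into 2 closed loop(s), length Σ = 12.731905

segments=18 loops=2 length=12.732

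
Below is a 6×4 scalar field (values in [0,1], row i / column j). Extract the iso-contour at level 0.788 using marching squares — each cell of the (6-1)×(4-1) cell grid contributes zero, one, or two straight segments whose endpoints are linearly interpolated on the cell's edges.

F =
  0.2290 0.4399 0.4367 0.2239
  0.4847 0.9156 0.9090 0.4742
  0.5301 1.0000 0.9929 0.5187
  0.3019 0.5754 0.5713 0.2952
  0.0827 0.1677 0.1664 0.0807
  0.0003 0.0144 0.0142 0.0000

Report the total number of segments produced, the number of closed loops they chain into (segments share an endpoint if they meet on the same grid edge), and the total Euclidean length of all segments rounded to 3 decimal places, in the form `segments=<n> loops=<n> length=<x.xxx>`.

segments=8 loops=1 length=6.125

cell (0,0): code 0100 → (0.732,1.000)–(1.000,0.704)
cell (0,1): code 1100 → (0.744,2.000)–(0.732,1.000)
cell (0,2): code 1000 → (1.000,2.278)–(0.744,2.000)
cell (1,0): code 0110 → (1.000,0.704)–(2.000,0.549)
cell (1,2): code 1001 → (2.000,2.432)–(1.000,2.278)
cell (2,0): code 0010 → (2.000,0.549)–(2.499,1.000)
cell (2,1): code 0011 → (2.499,1.000)–(2.486,2.000)
cell (2,2): code 0001 → (2.486,2.000)–(2.000,2.432)
total: 8 segments, chained into 1 closed loop(s), length Σ = 6.124923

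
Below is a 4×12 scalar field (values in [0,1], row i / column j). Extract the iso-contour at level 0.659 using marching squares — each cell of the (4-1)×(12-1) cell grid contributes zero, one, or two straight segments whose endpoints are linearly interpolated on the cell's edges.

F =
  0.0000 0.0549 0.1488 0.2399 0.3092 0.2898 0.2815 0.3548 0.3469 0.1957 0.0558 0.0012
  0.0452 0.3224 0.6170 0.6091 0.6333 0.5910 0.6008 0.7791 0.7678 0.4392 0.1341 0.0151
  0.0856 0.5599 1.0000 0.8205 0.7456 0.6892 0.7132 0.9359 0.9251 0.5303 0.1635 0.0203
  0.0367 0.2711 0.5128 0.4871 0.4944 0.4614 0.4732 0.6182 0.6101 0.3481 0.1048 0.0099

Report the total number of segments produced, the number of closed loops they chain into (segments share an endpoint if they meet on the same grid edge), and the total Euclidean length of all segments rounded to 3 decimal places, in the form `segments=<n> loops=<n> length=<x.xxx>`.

cell (0,6): code 0100 → (0.717,7.000)–(1.000,6.326)
cell (0,7): code 1100 → (0.742,8.000)–(0.717,7.000)
cell (0,8): code 1000 → (1.000,8.331)–(0.742,8.000)
cell (1,1): code 0100 → (1.110,2.000)–(2.000,1.225)
cell (1,2): code 1100 → (1.236,3.000)–(1.110,2.000)
cell (1,3): code 1100 → (1.229,4.000)–(1.236,3.000)
cell (1,4): code 1100 → (1.692,5.000)–(1.229,4.000)
cell (1,5): code 1100 → (1.518,6.000)–(1.692,5.000)
cell (1,6): code 1110 → (1.000,6.326)–(1.518,6.000)
cell (1,8): code 1001 → (2.000,8.674)–(1.000,8.331)
cell (2,1): code 0010 → (2.000,1.225)–(2.700,2.000)
cell (2,2): code 0011 → (2.700,2.000)–(2.484,3.000)
cell (2,3): code 0011 → (2.484,3.000)–(2.345,4.000)
cell (2,4): code 0011 → (2.345,4.000)–(2.133,5.000)
cell (2,5): code 0011 → (2.133,5.000)–(2.226,6.000)
cell (2,6): code 0011 → (2.226,6.000)–(2.872,7.000)
cell (2,7): code 0011 → (2.872,7.000)–(2.845,8.000)
cell (2,8): code 0001 → (2.845,8.000)–(2.000,8.674)
total: 18 segments, chained into 1 closed loop(s), length Σ = 17.500734

segments=18 loops=1 length=17.501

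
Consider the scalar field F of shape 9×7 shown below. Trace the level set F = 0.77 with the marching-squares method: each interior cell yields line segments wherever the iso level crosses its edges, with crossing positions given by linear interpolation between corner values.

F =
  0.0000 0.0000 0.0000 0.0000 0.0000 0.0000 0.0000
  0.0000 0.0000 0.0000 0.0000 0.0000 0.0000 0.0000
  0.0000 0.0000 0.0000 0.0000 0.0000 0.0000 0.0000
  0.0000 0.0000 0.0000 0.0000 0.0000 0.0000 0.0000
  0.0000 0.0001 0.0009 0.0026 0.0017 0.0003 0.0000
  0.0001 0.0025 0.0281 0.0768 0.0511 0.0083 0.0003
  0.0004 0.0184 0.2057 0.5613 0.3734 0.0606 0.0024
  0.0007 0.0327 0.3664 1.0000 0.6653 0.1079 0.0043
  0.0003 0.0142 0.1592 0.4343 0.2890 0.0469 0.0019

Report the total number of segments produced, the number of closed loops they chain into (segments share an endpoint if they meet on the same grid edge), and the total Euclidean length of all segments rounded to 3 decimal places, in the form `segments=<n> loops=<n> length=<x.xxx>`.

cell (6,2): code 0100 → (6.476,3.000)–(7.000,2.637)
cell (6,3): code 1000 → (7.000,3.687)–(6.476,3.000)
cell (7,2): code 0010 → (7.000,2.637)–(7.407,3.000)
cell (7,3): code 0001 → (7.407,3.000)–(7.000,3.687)
total: 4 segments, chained into 1 closed loop(s), length Σ = 2.845521

segments=4 loops=1 length=2.846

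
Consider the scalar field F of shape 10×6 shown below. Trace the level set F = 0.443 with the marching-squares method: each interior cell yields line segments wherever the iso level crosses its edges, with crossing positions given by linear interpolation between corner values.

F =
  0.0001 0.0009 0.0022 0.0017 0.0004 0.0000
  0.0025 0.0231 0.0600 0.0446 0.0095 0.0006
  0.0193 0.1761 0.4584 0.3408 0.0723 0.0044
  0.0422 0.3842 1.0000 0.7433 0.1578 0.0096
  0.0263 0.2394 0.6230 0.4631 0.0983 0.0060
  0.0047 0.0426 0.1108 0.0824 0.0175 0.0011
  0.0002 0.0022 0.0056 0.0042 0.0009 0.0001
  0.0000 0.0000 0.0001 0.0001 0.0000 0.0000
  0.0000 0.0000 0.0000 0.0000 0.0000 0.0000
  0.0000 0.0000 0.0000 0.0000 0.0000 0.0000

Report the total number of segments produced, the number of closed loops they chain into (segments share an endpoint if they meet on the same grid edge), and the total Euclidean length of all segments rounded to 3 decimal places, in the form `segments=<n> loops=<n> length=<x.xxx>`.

segments=10 loops=1 length=7.223

cell (1,1): code 0100 → (1.961,2.000)–(2.000,1.945)
cell (1,2): code 1000 → (2.000,2.131)–(1.961,2.000)
cell (2,1): code 0110 → (2.000,1.945)–(3.000,1.095)
cell (2,2): code 1101 → (2.254,3.000)–(2.000,2.131)
cell (2,3): code 1000 → (3.000,3.513)–(2.254,3.000)
cell (3,1): code 0110 → (3.000,1.095)–(4.000,1.531)
cell (3,3): code 1001 → (4.000,3.055)–(3.000,3.513)
cell (4,1): code 0010 → (4.000,1.531)–(4.351,2.000)
cell (4,2): code 0011 → (4.351,2.000)–(4.053,3.000)
cell (4,3): code 0001 → (4.053,3.000)–(4.000,3.055)
total: 10 segments, chained into 1 closed loop(s), length Σ = 7.223200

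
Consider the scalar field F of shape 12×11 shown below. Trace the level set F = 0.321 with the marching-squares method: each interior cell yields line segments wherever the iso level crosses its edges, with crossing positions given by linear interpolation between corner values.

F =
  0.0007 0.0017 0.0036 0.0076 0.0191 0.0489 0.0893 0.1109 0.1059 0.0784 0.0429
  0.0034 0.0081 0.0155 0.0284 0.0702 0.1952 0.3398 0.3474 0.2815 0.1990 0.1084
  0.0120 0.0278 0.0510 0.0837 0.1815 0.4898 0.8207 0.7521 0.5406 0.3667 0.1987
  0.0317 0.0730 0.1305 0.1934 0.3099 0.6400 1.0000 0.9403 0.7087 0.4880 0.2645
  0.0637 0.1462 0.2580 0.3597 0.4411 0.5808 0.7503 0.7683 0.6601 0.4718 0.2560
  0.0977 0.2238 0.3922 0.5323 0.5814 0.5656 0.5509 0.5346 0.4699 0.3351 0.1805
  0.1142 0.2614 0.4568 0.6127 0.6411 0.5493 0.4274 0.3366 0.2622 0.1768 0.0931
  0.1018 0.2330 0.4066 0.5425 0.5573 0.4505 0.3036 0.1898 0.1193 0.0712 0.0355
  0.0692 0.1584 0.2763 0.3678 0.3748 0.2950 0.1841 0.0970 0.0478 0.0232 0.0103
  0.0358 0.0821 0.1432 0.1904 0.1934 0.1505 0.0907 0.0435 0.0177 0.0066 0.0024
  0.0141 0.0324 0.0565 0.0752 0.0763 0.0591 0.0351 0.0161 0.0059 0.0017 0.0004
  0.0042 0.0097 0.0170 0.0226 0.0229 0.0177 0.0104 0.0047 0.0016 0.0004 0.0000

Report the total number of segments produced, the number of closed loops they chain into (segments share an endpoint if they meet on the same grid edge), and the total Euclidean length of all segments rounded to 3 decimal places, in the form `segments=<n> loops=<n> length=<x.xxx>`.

segments=32 loops=1 length=24.236

cell (0,5): code 0100 → (0.925,6.000)–(1.000,5.870)
cell (0,6): code 1100 → (0.888,7.000)–(0.925,6.000)
cell (0,7): code 1000 → (1.000,7.401)–(0.888,7.000)
cell (1,4): code 0100 → (1.427,5.000)–(2.000,4.452)
cell (1,5): code 1110 → (1.000,5.870)–(1.427,5.000)
cell (1,7): code 1101 → (1.152,8.000)–(1.000,7.401)
cell (1,8): code 1100 → (1.727,9.000)–(1.152,8.000)
cell (1,9): code 1000 → (2.000,9.272)–(1.727,9.000)
cell (2,4): code 0110 → (2.000,4.452)–(3.000,4.034)
cell (2,9): code 1001 → (3.000,9.747)–(2.000,9.272)
cell (3,2): code 0100 → (3.767,3.000)–(4.000,2.619)
cell (3,3): code 1100 → (3.085,4.000)–(3.767,3.000)
cell (3,4): code 1110 → (3.000,4.034)–(3.085,4.000)
cell (3,9): code 1001 → (4.000,9.699)–(3.000,9.747)
cell (4,1): code 0100 → (4.469,2.000)–(5.000,1.577)
cell (4,2): code 1110 → (4.000,2.619)–(4.469,2.000)
cell (4,9): code 1001 → (5.000,9.091)–(4.000,9.699)
cell (5,1): code 0110 → (5.000,1.577)–(6.000,1.305)
cell (5,7): code 1011 → (6.000,7.210)–(5.717,8.000)
cell (5,8): code 0011 → (5.717,8.000)–(5.089,9.000)
cell (5,9): code 0001 → (5.089,9.000)–(5.000,9.091)
cell (6,1): code 0110 → (6.000,1.305)–(7.000,1.507)
cell (6,5): code 1011 → (7.000,5.882)–(6.859,6.000)
cell (6,6): code 0011 → (6.859,6.000)–(6.106,7.000)
cell (6,7): code 0001 → (6.106,7.000)–(6.000,7.210)
cell (7,1): code 0010 → (7.000,1.507)–(7.657,2.000)
cell (7,2): code 0111 → (7.657,2.000)–(8.000,2.489)
cell (7,4): code 1011 → (8.000,4.674)–(7.833,5.000)
cell (7,5): code 0001 → (7.833,5.000)–(7.000,5.882)
cell (8,2): code 0010 → (8.000,2.489)–(8.264,3.000)
cell (8,3): code 0011 → (8.264,3.000)–(8.297,4.000)
cell (8,4): code 0001 → (8.297,4.000)–(8.000,4.674)
total: 32 segments, chained into 1 closed loop(s), length Σ = 24.236495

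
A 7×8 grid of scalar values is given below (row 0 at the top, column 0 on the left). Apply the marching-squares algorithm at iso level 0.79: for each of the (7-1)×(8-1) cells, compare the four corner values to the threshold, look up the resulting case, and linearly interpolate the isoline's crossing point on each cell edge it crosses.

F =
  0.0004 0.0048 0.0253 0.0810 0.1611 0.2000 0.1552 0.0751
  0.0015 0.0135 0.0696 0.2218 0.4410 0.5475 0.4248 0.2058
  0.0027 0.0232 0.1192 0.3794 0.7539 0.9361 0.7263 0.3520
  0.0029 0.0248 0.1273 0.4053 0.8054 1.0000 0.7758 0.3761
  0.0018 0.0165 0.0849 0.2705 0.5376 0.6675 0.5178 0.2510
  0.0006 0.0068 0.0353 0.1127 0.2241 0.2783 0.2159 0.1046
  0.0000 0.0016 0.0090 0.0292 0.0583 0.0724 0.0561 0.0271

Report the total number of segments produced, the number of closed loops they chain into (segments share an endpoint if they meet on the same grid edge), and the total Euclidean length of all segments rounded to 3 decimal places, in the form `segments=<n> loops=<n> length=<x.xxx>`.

cell (1,4): code 0100 → (1.624,5.000)–(2.000,4.198)
cell (1,5): code 1000 → (2.000,5.696)–(1.624,5.000)
cell (2,3): code 0100 → (2.701,4.000)–(3.000,3.962)
cell (2,4): code 1110 → (2.000,4.198)–(2.701,4.000)
cell (2,5): code 1001 → (3.000,5.937)–(2.000,5.696)
cell (3,3): code 0010 → (3.000,3.962)–(3.058,4.000)
cell (3,4): code 0011 → (3.058,4.000)–(3.632,5.000)
cell (3,5): code 0001 → (3.632,5.000)–(3.000,5.937)
total: 8 segments, chained into 1 closed loop(s), length Σ = 6.087377

segments=8 loops=1 length=6.087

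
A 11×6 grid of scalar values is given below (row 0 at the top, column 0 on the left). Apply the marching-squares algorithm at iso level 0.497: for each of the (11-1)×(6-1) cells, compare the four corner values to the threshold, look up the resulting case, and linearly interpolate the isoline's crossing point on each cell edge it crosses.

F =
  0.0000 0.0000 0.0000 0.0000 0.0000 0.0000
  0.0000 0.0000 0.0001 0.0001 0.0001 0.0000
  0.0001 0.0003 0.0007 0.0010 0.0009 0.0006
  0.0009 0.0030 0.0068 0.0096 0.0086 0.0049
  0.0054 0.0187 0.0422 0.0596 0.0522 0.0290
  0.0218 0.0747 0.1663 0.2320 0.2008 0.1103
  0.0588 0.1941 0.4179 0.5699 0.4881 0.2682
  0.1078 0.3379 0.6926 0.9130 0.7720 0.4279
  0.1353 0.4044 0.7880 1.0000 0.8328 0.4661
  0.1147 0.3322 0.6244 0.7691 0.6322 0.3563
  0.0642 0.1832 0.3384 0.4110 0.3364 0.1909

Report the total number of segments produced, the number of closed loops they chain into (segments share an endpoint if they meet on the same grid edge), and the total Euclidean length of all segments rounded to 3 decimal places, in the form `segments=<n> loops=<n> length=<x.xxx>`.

cell (5,2): code 0100 → (5.784,3.000)–(6.000,2.520)
cell (5,3): code 1000 → (6.000,3.891)–(5.784,3.000)
cell (6,1): code 0100 → (6.288,2.000)–(7.000,1.449)
cell (6,2): code 1110 → (6.000,2.520)–(6.288,2.000)
cell (6,3): code 1101 → (6.031,4.000)–(6.000,3.891)
cell (6,4): code 1000 → (7.000,4.799)–(6.031,4.000)
cell (7,1): code 0110 → (7.000,1.449)–(8.000,1.241)
cell (7,4): code 1001 → (8.000,4.916)–(7.000,4.799)
cell (8,1): code 0110 → (8.000,1.241)–(9.000,1.564)
cell (8,4): code 1001 → (9.000,4.490)–(8.000,4.916)
cell (9,1): code 0010 → (9.000,1.564)–(9.445,2.000)
cell (9,2): code 0011 → (9.445,2.000)–(9.760,3.000)
cell (9,3): code 0011 → (9.760,3.000)–(9.457,4.000)
cell (9,4): code 0001 → (9.457,4.000)–(9.000,4.490)
total: 14 segments, chained into 1 closed loop(s), length Σ = 11.859313

segments=14 loops=1 length=11.859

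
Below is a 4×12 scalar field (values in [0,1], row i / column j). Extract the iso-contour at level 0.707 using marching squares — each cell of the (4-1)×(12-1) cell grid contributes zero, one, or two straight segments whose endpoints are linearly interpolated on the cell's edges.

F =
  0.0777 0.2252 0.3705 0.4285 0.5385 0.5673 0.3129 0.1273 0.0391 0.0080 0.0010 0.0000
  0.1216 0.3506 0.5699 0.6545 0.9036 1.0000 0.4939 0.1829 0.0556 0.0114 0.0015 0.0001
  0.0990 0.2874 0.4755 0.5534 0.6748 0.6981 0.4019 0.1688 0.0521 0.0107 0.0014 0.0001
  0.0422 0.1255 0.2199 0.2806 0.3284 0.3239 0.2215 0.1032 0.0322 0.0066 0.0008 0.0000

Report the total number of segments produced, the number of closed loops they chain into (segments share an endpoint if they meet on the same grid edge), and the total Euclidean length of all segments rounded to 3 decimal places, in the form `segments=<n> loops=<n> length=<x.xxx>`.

segments=6 loops=1 length=6.159

cell (0,3): code 0100 → (0.462,4.000)–(1.000,3.211)
cell (0,4): code 1100 → (0.323,5.000)–(0.462,4.000)
cell (0,5): code 1000 → (1.000,5.579)–(0.323,5.000)
cell (1,3): code 0010 → (1.000,3.211)–(1.859,4.000)
cell (1,4): code 0011 → (1.859,4.000)–(1.971,5.000)
cell (1,5): code 0001 → (1.971,5.000)–(1.000,5.579)
total: 6 segments, chained into 1 closed loop(s), length Σ = 6.158871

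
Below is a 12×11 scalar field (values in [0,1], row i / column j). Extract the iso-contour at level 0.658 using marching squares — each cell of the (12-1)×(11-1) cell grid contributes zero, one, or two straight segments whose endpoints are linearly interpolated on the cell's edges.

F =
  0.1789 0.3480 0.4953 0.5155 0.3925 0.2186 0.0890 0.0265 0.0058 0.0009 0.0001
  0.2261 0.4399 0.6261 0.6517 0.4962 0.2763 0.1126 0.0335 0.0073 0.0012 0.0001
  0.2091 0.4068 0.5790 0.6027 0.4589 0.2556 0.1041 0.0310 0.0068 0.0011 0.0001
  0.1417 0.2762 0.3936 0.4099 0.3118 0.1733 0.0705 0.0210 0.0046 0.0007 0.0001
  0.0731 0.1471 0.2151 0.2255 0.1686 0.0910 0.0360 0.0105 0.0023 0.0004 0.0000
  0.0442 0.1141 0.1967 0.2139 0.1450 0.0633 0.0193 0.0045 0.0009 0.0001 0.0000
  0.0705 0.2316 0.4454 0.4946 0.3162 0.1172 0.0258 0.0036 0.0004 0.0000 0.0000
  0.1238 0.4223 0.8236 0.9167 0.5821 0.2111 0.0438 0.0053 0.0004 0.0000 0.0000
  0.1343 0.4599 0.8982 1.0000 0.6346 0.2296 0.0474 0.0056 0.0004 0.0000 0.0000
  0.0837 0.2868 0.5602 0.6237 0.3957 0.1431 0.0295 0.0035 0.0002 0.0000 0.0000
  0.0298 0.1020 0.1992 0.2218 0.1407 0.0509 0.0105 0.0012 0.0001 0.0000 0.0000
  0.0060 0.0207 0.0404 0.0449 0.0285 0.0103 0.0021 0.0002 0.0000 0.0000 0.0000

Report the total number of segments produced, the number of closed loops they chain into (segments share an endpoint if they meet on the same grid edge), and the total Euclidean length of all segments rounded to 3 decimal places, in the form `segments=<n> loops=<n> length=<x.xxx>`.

segments=8 loops=1 length=7.847

cell (6,1): code 0100 → (6.562,2.000)–(7.000,1.587)
cell (6,2): code 1100 → (6.387,3.000)–(6.562,2.000)
cell (6,3): code 1000 → (7.000,3.773)–(6.387,3.000)
cell (7,1): code 0110 → (7.000,1.587)–(8.000,1.452)
cell (7,3): code 1001 → (8.000,3.936)–(7.000,3.773)
cell (8,1): code 0010 → (8.000,1.452)–(8.711,2.000)
cell (8,2): code 0011 → (8.711,2.000)–(8.909,3.000)
cell (8,3): code 0001 → (8.909,3.000)–(8.000,3.936)
total: 8 segments, chained into 1 closed loop(s), length Σ = 7.847265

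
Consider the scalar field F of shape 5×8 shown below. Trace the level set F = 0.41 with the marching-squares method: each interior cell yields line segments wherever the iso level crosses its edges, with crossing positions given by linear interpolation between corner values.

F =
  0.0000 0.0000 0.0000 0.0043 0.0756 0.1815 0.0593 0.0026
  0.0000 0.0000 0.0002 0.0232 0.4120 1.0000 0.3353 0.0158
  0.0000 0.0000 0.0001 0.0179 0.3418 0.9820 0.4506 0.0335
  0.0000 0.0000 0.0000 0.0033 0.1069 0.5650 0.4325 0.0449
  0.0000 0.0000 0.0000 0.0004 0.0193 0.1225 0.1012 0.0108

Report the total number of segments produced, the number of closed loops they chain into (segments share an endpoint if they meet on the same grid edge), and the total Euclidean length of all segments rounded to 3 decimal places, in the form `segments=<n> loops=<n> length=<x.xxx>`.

cell (0,3): code 0100 → (0.994,4.000)–(1.000,3.995)
cell (0,4): code 1100 → (0.279,5.000)–(0.994,4.000)
cell (0,5): code 1000 → (1.000,5.888)–(0.279,5.000)
cell (1,3): code 0010 → (1.000,3.995)–(1.028,4.000)
cell (1,4): code 0111 → (1.028,4.000)–(2.000,4.107)
cell (1,5): code 1101 → (1.648,6.000)–(1.000,5.888)
cell (1,6): code 1000 → (2.000,6.097)–(1.648,6.000)
cell (2,4): code 0110 → (2.000,4.107)–(3.000,4.662)
cell (2,6): code 1001 → (3.000,6.058)–(2.000,6.097)
cell (3,4): code 0010 → (3.000,4.662)–(3.350,5.000)
cell (3,5): code 0011 → (3.350,5.000)–(3.068,6.000)
cell (3,6): code 0001 → (3.068,6.000)–(3.000,6.058)
total: 12 segments, chained into 1 closed loop(s), length Σ = 8.169697

segments=12 loops=1 length=8.170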